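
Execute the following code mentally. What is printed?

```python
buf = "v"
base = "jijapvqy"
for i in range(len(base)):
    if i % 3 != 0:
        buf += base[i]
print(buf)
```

vijpvy

i=0: skip
i=1: add 'i' → 'vi'
i=2: add 'j' → 'vij'
i=3: skip
i=4: add 'p' → 'vijp'
i=5: add 'v' → 'vijpv'
i=6: skip
i=7: add 'y' → 'vijpvy'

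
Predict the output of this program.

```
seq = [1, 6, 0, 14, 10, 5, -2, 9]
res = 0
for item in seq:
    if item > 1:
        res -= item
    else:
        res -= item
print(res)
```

-43

item=1: not >1, res = 0-1 = -1
item=6: >1, res = (-1)-6 = -7
item=0: not >1, res = (-7)-0 = -7
item=14: >1, res = (-7)-14 = -21
item=10: >1, res = (-21)-10 = -31
item=5: >1, res = (-31)-5 = -36
item=-2: not >1, res = (-36)-(-2) = -34
item=9: >1, res = (-34)-9 = -43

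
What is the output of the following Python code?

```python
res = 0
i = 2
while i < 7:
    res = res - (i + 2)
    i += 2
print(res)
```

i=2: res = 0-4 = -4
i=4: res = (-4)-6 = -10
i=6: res = (-10)-8 = -18

-18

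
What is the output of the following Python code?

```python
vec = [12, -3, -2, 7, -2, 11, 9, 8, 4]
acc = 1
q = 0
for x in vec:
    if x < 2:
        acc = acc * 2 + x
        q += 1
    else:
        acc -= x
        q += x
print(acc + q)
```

x=12: not <2, acc = 1-12 = -11; q=12
x=-3: <2, acc = (-11)*2+(-3) = -25; q=13
x=-2: <2, acc = (-25)*2+(-2) = -52; q=14
x=7: not <2, acc = (-52)-7 = -59; q=21
x=-2: <2, acc = (-59)*2+(-2) = -120; q=22
x=11: not <2, acc = (-120)-11 = -131; q=33
x=9: not <2, acc = (-131)-9 = -140; q=42
x=8: not <2, acc = (-140)-8 = -148; q=50
x=4: not <2, acc = (-148)-4 = -152; q=54
acc+q = (-152)+54 = -98

-98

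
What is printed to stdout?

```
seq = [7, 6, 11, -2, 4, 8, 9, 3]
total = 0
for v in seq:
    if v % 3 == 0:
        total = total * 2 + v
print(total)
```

45

v=7: not %3==0
v=6: %3==0, total = 0*2+6 = 6
v=11: not %3==0
v=-2: not %3==0
v=4: not %3==0
v=8: not %3==0
v=9: %3==0, total = 6*2+9 = 21
v=3: %3==0, total = 21*2+3 = 45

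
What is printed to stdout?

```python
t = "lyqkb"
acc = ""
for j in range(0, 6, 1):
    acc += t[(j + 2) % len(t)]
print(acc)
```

j=0: add t[2]='q' → 'q'
j=1: add t[3]='k' → 'qk'
j=2: add t[4]='b' → 'qkb'
j=3: add t[0]='l' → 'qkbl'
j=4: add t[1]='y' → 'qkbly'
j=5: add t[2]='q' → 'qkblyq'

qkblyq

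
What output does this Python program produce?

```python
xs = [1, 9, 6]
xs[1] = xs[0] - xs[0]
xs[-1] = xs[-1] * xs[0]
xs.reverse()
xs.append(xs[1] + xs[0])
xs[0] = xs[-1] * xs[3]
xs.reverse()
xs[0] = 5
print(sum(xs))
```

xs[1] = xs[0]-xs[0] = 1-1 = 0 → [1, 0, 6]
xs[-1] = xs[-1]*xs[0] = 6*1 = 6 → [1, 0, 6]
reverse → [6, 0, 1]
append xs[1]+xs[0] = 0+6 = 6 → [6, 0, 1, 6]
xs[0] = xs[-1]*xs[3] = 6*6 = 36 → [36, 0, 1, 6]
reverse → [6, 1, 0, 36]
xs[0] = 5 → [5, 1, 0, 36]
sum = 42

42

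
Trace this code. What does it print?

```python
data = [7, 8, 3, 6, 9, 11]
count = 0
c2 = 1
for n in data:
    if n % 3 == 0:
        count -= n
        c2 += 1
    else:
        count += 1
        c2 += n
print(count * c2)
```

n=7: not %3==0, count = 0+1 = 1; c2=8
n=8: not %3==0, count = 1+1 = 2; c2=16
n=3: %3==0, count = 2-3 = -1; c2=17
n=6: %3==0, count = (-1)-6 = -7; c2=18
n=9: %3==0, count = (-7)-9 = -16; c2=19
n=11: not %3==0, count = (-16)+1 = -15; c2=30
count*c2 = (-15)*30 = -450

-450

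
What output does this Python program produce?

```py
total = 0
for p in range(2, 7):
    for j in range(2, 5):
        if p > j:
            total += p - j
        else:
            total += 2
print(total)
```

p=2,j=2: not 2>2, total = 0+2 = 2
p=2,j=3: not 2>3, total = 2+2 = 4
p=2,j=4: not 2>4, total = 4+2 = 6
p=3,j=2: 3>2, total = 6+1 = 7
p=3,j=3: not 3>3, total = 7+2 = 9
p=3,j=4: not 3>4, total = 9+2 = 11
p=4,j=2: 4>2, total = 11+2 = 13
p=4,j=3: 4>3, total = 13+1 = 14
p=4,j=4: not 4>4, total = 14+2 = 16
p=5,j=2: 5>2, total = 16+3 = 19
p=5,j=3: 5>3, total = 19+2 = 21
p=5,j=4: 5>4, total = 21+1 = 22
p=6,j=2: 6>2, total = 22+4 = 26
p=6,j=3: 6>3, total = 26+3 = 29
p=6,j=4: 6>4, total = 29+2 = 31

31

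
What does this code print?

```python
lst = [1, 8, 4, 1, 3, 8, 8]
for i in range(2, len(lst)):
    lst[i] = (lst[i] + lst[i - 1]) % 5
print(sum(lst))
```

21

i=2: lst[2] = (4+8)%5 = 2 → [1, 8, 2, 1, 3, 8, 8]
i=3: lst[3] = (1+2)%5 = 3 → [1, 8, 2, 3, 3, 8, 8]
i=4: lst[4] = (3+3)%5 = 1 → [1, 8, 2, 3, 1, 8, 8]
i=5: lst[5] = (8+1)%5 = 4 → [1, 8, 2, 3, 1, 4, 8]
i=6: lst[6] = (8+4)%5 = 2 → [1, 8, 2, 3, 1, 4, 2]
sum = 21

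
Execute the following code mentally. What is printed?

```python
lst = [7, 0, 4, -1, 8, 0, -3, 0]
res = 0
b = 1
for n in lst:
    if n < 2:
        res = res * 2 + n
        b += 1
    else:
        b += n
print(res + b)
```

11

n=7: not <2; b=8
n=0: <2, res = 0*2+0 = 0; b=9
n=4: not <2; b=13
n=-1: <2, res = 0*2+(-1) = -1; b=14
n=8: not <2; b=22
n=0: <2, res = (-1)*2+0 = -2; b=23
n=-3: <2, res = (-2)*2+(-3) = -7; b=24
n=0: <2, res = (-7)*2+0 = -14; b=25
res+b = (-14)+25 = 11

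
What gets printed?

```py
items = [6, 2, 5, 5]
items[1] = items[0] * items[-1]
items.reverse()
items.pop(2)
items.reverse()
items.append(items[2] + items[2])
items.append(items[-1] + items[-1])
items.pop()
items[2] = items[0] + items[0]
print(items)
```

[6, 5, 12, 10]

items[1] = items[0]*items[-1] = 6*5 = 30 → [6, 30, 5, 5]
reverse → [5, 5, 30, 6]
pop(2) removes 30 → [5, 5, 6]
reverse → [6, 5, 5]
append items[2]+items[2] = 5+5 = 10 → [6, 5, 5, 10]
append items[-1]+items[-1] = 10+10 = 20 → [6, 5, 5, 10, 20]
pop() removes 20 → [6, 5, 5, 10]
items[2] = items[0]+items[0] = 6+6 = 12 → [6, 5, 12, 10]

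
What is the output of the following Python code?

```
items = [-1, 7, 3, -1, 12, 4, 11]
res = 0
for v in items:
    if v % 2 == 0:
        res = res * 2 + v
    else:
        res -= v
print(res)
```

v=-1: not even, res = 0-(-1) = 1
v=7: not even, res = 1-7 = -6
v=3: not even, res = (-6)-3 = -9
v=-1: not even, res = (-9)-(-1) = -8
v=12: even, res = (-8)*2+12 = -4
v=4: even, res = (-4)*2+4 = -4
v=11: not even, res = (-4)-11 = -15

-15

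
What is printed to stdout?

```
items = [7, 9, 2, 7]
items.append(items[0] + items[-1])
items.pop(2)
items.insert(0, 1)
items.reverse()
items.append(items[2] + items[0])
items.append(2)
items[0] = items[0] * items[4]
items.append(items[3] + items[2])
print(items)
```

[14, 7, 9, 7, 1, 23, 2, 16]

append items[0]+items[-1] = 7+7 = 14 → [7, 9, 2, 7, 14]
pop(2) removes 2 → [7, 9, 7, 14]
insert 1 at 0 → [1, 7, 9, 7, 14]
reverse → [14, 7, 9, 7, 1]
append items[2]+items[0] = 9+14 = 23 → [14, 7, 9, 7, 1, 23]
append 2 → [14, 7, 9, 7, 1, 23, 2]
items[0] = items[0]*items[4] = 14*1 = 14 → [14, 7, 9, 7, 1, 23, 2]
append items[3]+items[2] = 7+9 = 16 → [14, 7, 9, 7, 1, 23, 2, 16]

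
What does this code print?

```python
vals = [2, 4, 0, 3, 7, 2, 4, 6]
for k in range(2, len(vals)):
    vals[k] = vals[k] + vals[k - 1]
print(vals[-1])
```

26

k=2: vals[2] = 0+4 = 4 → [2, 4, 4, 3, 7, 2, 4, 6]
k=3: vals[3] = 3+4 = 7 → [2, 4, 4, 7, 7, 2, 4, 6]
k=4: vals[4] = 7+7 = 14 → [2, 4, 4, 7, 14, 2, 4, 6]
k=5: vals[5] = 2+14 = 16 → [2, 4, 4, 7, 14, 16, 4, 6]
k=6: vals[6] = 4+16 = 20 → [2, 4, 4, 7, 14, 16, 20, 6]
k=7: vals[7] = 6+20 = 26 → [2, 4, 4, 7, 14, 16, 20, 26]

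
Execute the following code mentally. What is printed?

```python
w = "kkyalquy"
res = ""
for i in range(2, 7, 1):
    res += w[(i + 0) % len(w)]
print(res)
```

yalqu

i=2: add w[2]='y' → 'y'
i=3: add w[3]='a' → 'ya'
i=4: add w[4]='l' → 'yal'
i=5: add w[5]='q' → 'yalq'
i=6: add w[6]='u' → 'yalqu'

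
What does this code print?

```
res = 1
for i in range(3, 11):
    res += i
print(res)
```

i=3: res = 1+3 = 4
i=4: res = 4+4 = 8
i=5: res = 8+5 = 13
i=6: res = 13+6 = 19
i=7: res = 19+7 = 26
i=8: res = 26+8 = 34
i=9: res = 34+9 = 43
i=10: res = 43+10 = 53

53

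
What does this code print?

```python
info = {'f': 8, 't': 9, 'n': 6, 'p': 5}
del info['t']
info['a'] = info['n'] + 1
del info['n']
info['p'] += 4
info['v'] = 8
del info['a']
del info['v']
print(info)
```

del 't' → {'f': 8, 'n': 6, 'p': 5}
info['a'] = info['n']+1 = 7 → {'f': 8, 'n': 6, 'p': 5, 'a': 7}
del 'n' → {'f': 8, 'p': 5, 'a': 7}
info['p'] = 5+4 = 9 → {'f': 8, 'p': 9, 'a': 7}
info['v'] = 8 → {'f': 8, 'p': 9, 'a': 7, 'v': 8}
del 'a' → {'f': 8, 'p': 9, 'v': 8}
del 'v' → {'f': 8, 'p': 9}

{'f': 8, 'p': 9}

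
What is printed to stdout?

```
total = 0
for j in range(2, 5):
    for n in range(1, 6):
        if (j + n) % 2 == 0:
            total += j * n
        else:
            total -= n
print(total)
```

39

j=2,n=1: odd sum, total = 0-1 = -1
j=2,n=2: even sum, total = (-1)+4 = 3
j=2,n=3: odd sum, total = 3-3 = 0
j=2,n=4: even sum, total = 0+8 = 8
j=2,n=5: odd sum, total = 8-5 = 3
j=3,n=1: even sum, total = 3+3 = 6
j=3,n=2: odd sum, total = 6-2 = 4
j=3,n=3: even sum, total = 4+9 = 13
j=3,n=4: odd sum, total = 13-4 = 9
j=3,n=5: even sum, total = 9+15 = 24
j=4,n=1: odd sum, total = 24-1 = 23
j=4,n=2: even sum, total = 23+8 = 31
j=4,n=3: odd sum, total = 31-3 = 28
j=4,n=4: even sum, total = 28+16 = 44
j=4,n=5: odd sum, total = 44-5 = 39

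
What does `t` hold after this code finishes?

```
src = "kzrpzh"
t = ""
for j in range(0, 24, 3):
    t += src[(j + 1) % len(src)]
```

j=0: add src[1]='z' → 'z'
j=3: add src[4]='z' → 'zz'
j=6: add src[1]='z' → 'zzz'
j=9: add src[4]='z' → 'zzzz'
j=12: add src[1]='z' → 'zzzzz'
j=15: add src[4]='z' → 'zzzzzz'
j=18: add src[1]='z' → 'zzzzzzz'
j=21: add src[4]='z' → 'zzzzzzzz'

'zzzzzzzz'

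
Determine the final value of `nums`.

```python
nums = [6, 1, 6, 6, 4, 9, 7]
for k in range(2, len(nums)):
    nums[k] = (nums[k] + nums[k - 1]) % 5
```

[6, 1, 2, 3, 2, 1, 3]

k=2: nums[2] = (6+1)%5 = 2 → [6, 1, 2, 6, 4, 9, 7]
k=3: nums[3] = (6+2)%5 = 3 → [6, 1, 2, 3, 4, 9, 7]
k=4: nums[4] = (4+3)%5 = 2 → [6, 1, 2, 3, 2, 9, 7]
k=5: nums[5] = (9+2)%5 = 1 → [6, 1, 2, 3, 2, 1, 7]
k=6: nums[6] = (7+1)%5 = 3 → [6, 1, 2, 3, 2, 1, 3]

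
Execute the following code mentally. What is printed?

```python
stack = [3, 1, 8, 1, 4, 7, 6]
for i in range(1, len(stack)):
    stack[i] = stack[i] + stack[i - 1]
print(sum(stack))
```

i=1: stack[1] = 1+3 = 4 → [3, 4, 8, 1, 4, 7, 6]
i=2: stack[2] = 8+4 = 12 → [3, 4, 12, 1, 4, 7, 6]
i=3: stack[3] = 1+12 = 13 → [3, 4, 12, 13, 4, 7, 6]
i=4: stack[4] = 4+13 = 17 → [3, 4, 12, 13, 17, 7, 6]
i=5: stack[5] = 7+17 = 24 → [3, 4, 12, 13, 17, 24, 6]
i=6: stack[6] = 6+24 = 30 → [3, 4, 12, 13, 17, 24, 30]
sum = 103

103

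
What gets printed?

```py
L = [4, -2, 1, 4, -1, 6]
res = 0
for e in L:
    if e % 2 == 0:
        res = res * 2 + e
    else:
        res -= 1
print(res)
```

32

e=4: even, res = 0*2+4 = 4
e=-2: even, res = 4*2+(-2) = 6
e=1: not even, res = 6-1 = 5
e=4: even, res = 5*2+4 = 14
e=-1: not even, res = 14-1 = 13
e=6: even, res = 13*2+6 = 32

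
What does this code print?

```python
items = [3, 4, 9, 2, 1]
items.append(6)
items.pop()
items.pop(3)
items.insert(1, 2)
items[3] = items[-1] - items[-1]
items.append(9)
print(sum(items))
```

19

append 6 → [3, 4, 9, 2, 1, 6]
pop() removes 6 → [3, 4, 9, 2, 1]
pop(3) removes 2 → [3, 4, 9, 1]
insert 2 at 1 → [3, 2, 4, 9, 1]
items[3] = items[-1]-items[-1] = 1-1 = 0 → [3, 2, 4, 0, 1]
append 9 → [3, 2, 4, 0, 1, 9]
sum = 19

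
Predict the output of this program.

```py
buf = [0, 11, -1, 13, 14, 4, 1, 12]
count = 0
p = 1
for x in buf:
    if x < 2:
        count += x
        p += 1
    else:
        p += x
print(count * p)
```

0

x=0: <2, count = 0+0 = 0; p=2
x=11: not <2; p=13
x=-1: <2, count = 0+(-1) = -1; p=14
x=13: not <2; p=27
x=14: not <2; p=41
x=4: not <2; p=45
x=1: <2, count = (-1)+1 = 0; p=46
x=12: not <2; p=58
count*p = 0*58 = 0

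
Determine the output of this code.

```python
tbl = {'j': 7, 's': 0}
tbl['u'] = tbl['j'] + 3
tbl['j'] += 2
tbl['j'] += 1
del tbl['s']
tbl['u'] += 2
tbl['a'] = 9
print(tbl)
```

{'j': 10, 'u': 12, 'a': 9}

tbl['u'] = tbl['j']+3 = 10 → {'j': 7, 's': 0, 'u': 10}
tbl['j'] = 7+2 = 9 → {'j': 9, 's': 0, 'u': 10}
tbl['j'] = 9+1 = 10 → {'j': 10, 's': 0, 'u': 10}
del 's' → {'j': 10, 'u': 10}
tbl['u'] = 10+2 = 12 → {'j': 10, 'u': 12}
tbl['a'] = 9 → {'j': 10, 'u': 12, 'a': 9}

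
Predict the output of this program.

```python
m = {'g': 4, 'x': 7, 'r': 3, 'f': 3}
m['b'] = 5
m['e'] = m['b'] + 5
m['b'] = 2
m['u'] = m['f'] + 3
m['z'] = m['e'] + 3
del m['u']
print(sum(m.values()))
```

42

m['b'] = 5 → {'g': 4, 'x': 7, 'r': 3, 'f': 3, 'b': 5}
m['e'] = m['b']+5 = 10 → {'g': 4, 'x': 7, 'r': 3, 'f': 3, 'b': 5, 'e': 10}
m['b'] = 2 → {'g': 4, 'x': 7, 'r': 3, 'f': 3, 'b': 2, 'e': 10}
m['u'] = m['f']+3 = 6 → {'g': 4, 'x': 7, 'r': 3, 'f': 3, 'b': 2, 'e': 10, 'u': 6}
m['z'] = m['e']+3 = 13 → {'g': 4, 'x': 7, 'r': 3, 'f': 3, 'b': 2, 'e': 10, 'u': 6, 'z': 13}
del 'u' → {'g': 4, 'x': 7, 'r': 3, 'f': 3, 'b': 2, 'e': 10, 'z': 13}
sum of values = 42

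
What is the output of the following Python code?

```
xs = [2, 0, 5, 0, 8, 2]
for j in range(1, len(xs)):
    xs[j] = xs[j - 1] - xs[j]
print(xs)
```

[2, 2, -3, -3, -11, -13]

j=1: xs[1] = 2-0 = 2 → [2, 2, 5, 0, 8, 2]
j=2: xs[2] = 2-5 = -3 → [2, 2, -3, 0, 8, 2]
j=3: xs[3] = (-3)-0 = -3 → [2, 2, -3, -3, 8, 2]
j=4: xs[4] = (-3)-8 = -11 → [2, 2, -3, -3, -11, 2]
j=5: xs[5] = (-11)-2 = -13 → [2, 2, -3, -3, -11, -13]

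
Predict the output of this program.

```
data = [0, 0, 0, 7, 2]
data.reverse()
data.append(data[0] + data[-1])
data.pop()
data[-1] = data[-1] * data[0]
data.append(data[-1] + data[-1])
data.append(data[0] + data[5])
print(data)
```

reverse → [2, 7, 0, 0, 0]
append data[0]+data[-1] = 2+0 = 2 → [2, 7, 0, 0, 0, 2]
pop() removes 2 → [2, 7, 0, 0, 0]
data[-1] = data[-1]*data[0] = 0*2 = 0 → [2, 7, 0, 0, 0]
append data[-1]+data[-1] = 0+0 = 0 → [2, 7, 0, 0, 0, 0]
append data[0]+data[5] = 2+0 = 2 → [2, 7, 0, 0, 0, 0, 2]

[2, 7, 0, 0, 0, 0, 2]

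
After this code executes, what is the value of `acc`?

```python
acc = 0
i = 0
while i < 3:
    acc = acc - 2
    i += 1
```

-6

i=0: acc = 0-2 = -2
i=1: acc = (-2)-2 = -4
i=2: acc = (-4)-2 = -6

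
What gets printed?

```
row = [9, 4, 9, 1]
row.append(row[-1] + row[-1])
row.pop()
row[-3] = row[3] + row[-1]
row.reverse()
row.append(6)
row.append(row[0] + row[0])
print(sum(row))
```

29

append row[-1]+row[-1] = 1+1 = 2 → [9, 4, 9, 1, 2]
pop() removes 2 → [9, 4, 9, 1]
row[-3] = row[3]+row[-1] = 1+1 = 2 → [9, 2, 9, 1]
reverse → [1, 9, 2, 9]
append 6 → [1, 9, 2, 9, 6]
append row[0]+row[0] = 1+1 = 2 → [1, 9, 2, 9, 6, 2]
sum = 29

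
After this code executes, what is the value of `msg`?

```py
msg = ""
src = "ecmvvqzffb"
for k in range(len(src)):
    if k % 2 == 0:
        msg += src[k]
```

'emvzf'

k=0: add 'e' → 'e'
k=1: skip
k=2: add 'm' → 'em'
k=3: skip
k=4: add 'v' → 'emv'
k=5: skip
k=6: add 'z' → 'emvz'
k=7: skip
k=8: add 'f' → 'emvzf'
k=9: skip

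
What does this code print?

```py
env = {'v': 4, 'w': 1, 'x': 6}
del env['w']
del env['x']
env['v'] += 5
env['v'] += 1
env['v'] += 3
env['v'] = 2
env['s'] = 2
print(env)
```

{'v': 2, 's': 2}

del 'w' → {'v': 4, 'x': 6}
del 'x' → {'v': 4}
env['v'] = 4+5 = 9 → {'v': 9}
env['v'] = 9+1 = 10 → {'v': 10}
env['v'] = 10+3 = 13 → {'v': 13}
env['v'] = 2 → {'v': 2}
env['s'] = 2 → {'v': 2, 's': 2}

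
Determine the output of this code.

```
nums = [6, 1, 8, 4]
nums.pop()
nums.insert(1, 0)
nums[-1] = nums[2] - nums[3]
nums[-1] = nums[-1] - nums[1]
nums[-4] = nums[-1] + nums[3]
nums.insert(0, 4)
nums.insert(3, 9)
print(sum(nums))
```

pop() removes 4 → [6, 1, 8]
insert 0 at 1 → [6, 0, 1, 8]
nums[-1] = nums[2]-nums[3] = 1-8 = -7 → [6, 0, 1, -7]
nums[-1] = nums[-1]-nums[1] = (-7)-0 = -7 → [6, 0, 1, -7]
nums[-4] = nums[-1]+nums[3] = (-7)+(-7) = -14 → [-14, 0, 1, -7]
insert 4 at 0 → [4, -14, 0, 1, -7]
insert 9 at 3 → [4, -14, 0, 9, 1, -7]
sum = -7

-7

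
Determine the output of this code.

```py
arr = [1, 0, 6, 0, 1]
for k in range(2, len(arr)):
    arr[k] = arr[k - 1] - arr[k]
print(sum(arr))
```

k=2: arr[2] = 0-6 = -6 → [1, 0, -6, 0, 1]
k=3: arr[3] = (-6)-0 = -6 → [1, 0, -6, -6, 1]
k=4: arr[4] = (-6)-1 = -7 → [1, 0, -6, -6, -7]
sum = -18

-18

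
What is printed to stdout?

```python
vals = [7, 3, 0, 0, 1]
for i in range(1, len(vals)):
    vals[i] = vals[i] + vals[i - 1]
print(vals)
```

[7, 10, 10, 10, 11]

i=1: vals[1] = 3+7 = 10 → [7, 10, 0, 0, 1]
i=2: vals[2] = 0+10 = 10 → [7, 10, 10, 0, 1]
i=3: vals[3] = 0+10 = 10 → [7, 10, 10, 10, 1]
i=4: vals[4] = 1+10 = 11 → [7, 10, 10, 10, 11]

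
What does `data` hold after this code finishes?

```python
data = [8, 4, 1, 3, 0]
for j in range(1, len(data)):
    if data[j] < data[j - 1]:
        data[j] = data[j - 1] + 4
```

[8, 12, 16, 20, 24]

j=1: 4<8, data[1] = 8+4 = 12 → [8, 12, 1, 3, 0]
j=2: 1<12, data[2] = 12+4 = 16 → [8, 12, 16, 3, 0]
j=3: 3<16, data[3] = 16+4 = 20 → [8, 12, 16, 20, 0]
j=4: 0<20, data[4] = 20+4 = 24 → [8, 12, 16, 20, 24]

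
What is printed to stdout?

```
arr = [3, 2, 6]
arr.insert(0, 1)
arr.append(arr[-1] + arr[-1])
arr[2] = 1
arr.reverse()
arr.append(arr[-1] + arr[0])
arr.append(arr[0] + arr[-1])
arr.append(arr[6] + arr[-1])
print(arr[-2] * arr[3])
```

insert 1 at 0 → [1, 3, 2, 6]
append arr[-1]+arr[-1] = 6+6 = 12 → [1, 3, 2, 6, 12]
arr[2] = 1 → [1, 3, 1, 6, 12]
reverse → [12, 6, 1, 3, 1]
append arr[-1]+arr[0] = 1+12 = 13 → [12, 6, 1, 3, 1, 13]
append arr[0]+arr[-1] = 12+13 = 25 → [12, 6, 1, 3, 1, 13, 25]
append arr[6]+arr[-1] = 25+25 = 50 → [12, 6, 1, 3, 1, 13, 25, 50]
arr[-2]*arr[3] = 25*3 = 75

75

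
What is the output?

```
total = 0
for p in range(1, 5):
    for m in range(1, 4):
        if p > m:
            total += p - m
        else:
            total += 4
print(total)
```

34

p=1,m=1: not 1>1, total = 0+4 = 4
p=1,m=2: not 1>2, total = 4+4 = 8
p=1,m=3: not 1>3, total = 8+4 = 12
p=2,m=1: 2>1, total = 12+1 = 13
p=2,m=2: not 2>2, total = 13+4 = 17
p=2,m=3: not 2>3, total = 17+4 = 21
p=3,m=1: 3>1, total = 21+2 = 23
p=3,m=2: 3>2, total = 23+1 = 24
p=3,m=3: not 3>3, total = 24+4 = 28
p=4,m=1: 4>1, total = 28+3 = 31
p=4,m=2: 4>2, total = 31+2 = 33
p=4,m=3: 4>3, total = 33+1 = 34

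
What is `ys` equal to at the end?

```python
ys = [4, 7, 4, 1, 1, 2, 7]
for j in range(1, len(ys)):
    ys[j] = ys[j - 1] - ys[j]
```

[4, -3, -7, -8, -9, -11, -18]

j=1: ys[1] = 4-7 = -3 → [4, -3, 4, 1, 1, 2, 7]
j=2: ys[2] = (-3)-4 = -7 → [4, -3, -7, 1, 1, 2, 7]
j=3: ys[3] = (-7)-1 = -8 → [4, -3, -7, -8, 1, 2, 7]
j=4: ys[4] = (-8)-1 = -9 → [4, -3, -7, -8, -9, 2, 7]
j=5: ys[5] = (-9)-2 = -11 → [4, -3, -7, -8, -9, -11, 7]
j=6: ys[6] = (-11)-7 = -18 → [4, -3, -7, -8, -9, -11, -18]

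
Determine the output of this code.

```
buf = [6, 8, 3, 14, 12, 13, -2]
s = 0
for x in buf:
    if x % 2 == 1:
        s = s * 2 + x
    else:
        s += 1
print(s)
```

x=6: not odd, s = 0+1 = 1
x=8: not odd, s = 1+1 = 2
x=3: odd, s = 2*2+3 = 7
x=14: not odd, s = 7+1 = 8
x=12: not odd, s = 8+1 = 9
x=13: odd, s = 9*2+13 = 31
x=-2: not odd, s = 31+1 = 32

32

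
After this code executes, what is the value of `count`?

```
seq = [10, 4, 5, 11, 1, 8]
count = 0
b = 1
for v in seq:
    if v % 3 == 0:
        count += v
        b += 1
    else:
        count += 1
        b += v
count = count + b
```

46

v=10: not %3==0, count = 0+1 = 1; b=11
v=4: not %3==0, count = 1+1 = 2; b=15
v=5: not %3==0, count = 2+1 = 3; b=20
v=11: not %3==0, count = 3+1 = 4; b=31
v=1: not %3==0, count = 4+1 = 5; b=32
v=8: not %3==0, count = 5+1 = 6; b=40
count+b = 6+40 = 46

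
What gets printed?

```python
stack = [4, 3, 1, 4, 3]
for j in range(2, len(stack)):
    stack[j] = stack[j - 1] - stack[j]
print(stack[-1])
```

-5

j=2: stack[2] = 3-1 = 2 → [4, 3, 2, 4, 3]
j=3: stack[3] = 2-4 = -2 → [4, 3, 2, -2, 3]
j=4: stack[4] = (-2)-3 = -5 → [4, 3, 2, -2, -5]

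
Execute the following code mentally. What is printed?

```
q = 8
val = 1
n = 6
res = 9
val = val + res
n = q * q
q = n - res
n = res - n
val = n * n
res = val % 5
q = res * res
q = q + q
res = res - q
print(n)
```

val = 1+9 = 10
n = 8*8 = 64
q = 64-9 = 55
n = 9-64 = -55
val = (-55)*(-55) = 3025
res = 3025%5 = 0
q = 0*0 = 0
q = 0+0 = 0
res = 0-0 = 0

-55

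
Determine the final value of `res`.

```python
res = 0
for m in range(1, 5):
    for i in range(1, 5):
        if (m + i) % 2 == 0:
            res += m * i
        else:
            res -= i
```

32

m=1,i=1: even sum, res = 0+1 = 1
m=1,i=2: odd sum, res = 1-2 = -1
m=1,i=3: even sum, res = (-1)+3 = 2
m=1,i=4: odd sum, res = 2-4 = -2
m=2,i=1: odd sum, res = (-2)-1 = -3
m=2,i=2: even sum, res = (-3)+4 = 1
m=2,i=3: odd sum, res = 1-3 = -2
m=2,i=4: even sum, res = (-2)+8 = 6
m=3,i=1: even sum, res = 6+3 = 9
m=3,i=2: odd sum, res = 9-2 = 7
m=3,i=3: even sum, res = 7+9 = 16
m=3,i=4: odd sum, res = 16-4 = 12
m=4,i=1: odd sum, res = 12-1 = 11
m=4,i=2: even sum, res = 11+8 = 19
m=4,i=3: odd sum, res = 19-3 = 16
m=4,i=4: even sum, res = 16+16 = 32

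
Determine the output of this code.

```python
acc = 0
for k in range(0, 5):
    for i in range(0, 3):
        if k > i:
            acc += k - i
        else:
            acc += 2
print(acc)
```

k=0,i=0: not 0>0, acc = 0+2 = 2
k=0,i=1: not 0>1, acc = 2+2 = 4
k=0,i=2: not 0>2, acc = 4+2 = 6
k=1,i=0: 1>0, acc = 6+1 = 7
k=1,i=1: not 1>1, acc = 7+2 = 9
k=1,i=2: not 1>2, acc = 9+2 = 11
k=2,i=0: 2>0, acc = 11+2 = 13
k=2,i=1: 2>1, acc = 13+1 = 14
k=2,i=2: not 2>2, acc = 14+2 = 16
k=3,i=0: 3>0, acc = 16+3 = 19
k=3,i=1: 3>1, acc = 19+2 = 21
k=3,i=2: 3>2, acc = 21+1 = 22
k=4,i=0: 4>0, acc = 22+4 = 26
k=4,i=1: 4>1, acc = 26+3 = 29
k=4,i=2: 4>2, acc = 29+2 = 31

31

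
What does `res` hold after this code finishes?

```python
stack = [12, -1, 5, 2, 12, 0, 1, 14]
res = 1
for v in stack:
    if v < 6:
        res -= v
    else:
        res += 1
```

v=12: not <6, res = 1+1 = 2
v=-1: <6, res = 2-(-1) = 3
v=5: <6, res = 3-5 = -2
v=2: <6, res = (-2)-2 = -4
v=12: not <6, res = (-4)+1 = -3
v=0: <6, res = (-3)-0 = -3
v=1: <6, res = (-3)-1 = -4
v=14: not <6, res = (-4)+1 = -3

-3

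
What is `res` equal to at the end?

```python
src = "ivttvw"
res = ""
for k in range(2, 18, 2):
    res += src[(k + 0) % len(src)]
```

'tvitvitv'

k=2: add src[2]='t' → 't'
k=4: add src[4]='v' → 'tv'
k=6: add src[0]='i' → 'tvi'
k=8: add src[2]='t' → 'tvit'
k=10: add src[4]='v' → 'tvitv'
k=12: add src[0]='i' → 'tvitvi'
k=14: add src[2]='t' → 'tvitvit'
k=16: add src[4]='v' → 'tvitvitv'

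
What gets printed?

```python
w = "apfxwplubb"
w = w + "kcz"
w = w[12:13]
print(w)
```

z

+ 'kcz' → 'apfxwplubbkcz'
slice [12:13] → 'z'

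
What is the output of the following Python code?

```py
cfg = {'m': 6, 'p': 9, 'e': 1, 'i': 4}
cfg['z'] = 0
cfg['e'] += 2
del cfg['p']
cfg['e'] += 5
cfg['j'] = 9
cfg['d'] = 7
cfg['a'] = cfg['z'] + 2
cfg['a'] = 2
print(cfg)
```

{'m': 6, 'e': 8, 'i': 4, 'z': 0, 'j': 9, 'd': 7, 'a': 2}

cfg['z'] = 0 → {'m': 6, 'p': 9, 'e': 1, 'i': 4, 'z': 0}
cfg['e'] = 1+2 = 3 → {'m': 6, 'p': 9, 'e': 3, 'i': 4, 'z': 0}
del 'p' → {'m': 6, 'e': 3, 'i': 4, 'z': 0}
cfg['e'] = 3+5 = 8 → {'m': 6, 'e': 8, 'i': 4, 'z': 0}
cfg['j'] = 9 → {'m': 6, 'e': 8, 'i': 4, 'z': 0, 'j': 9}
cfg['d'] = 7 → {'m': 6, 'e': 8, 'i': 4, 'z': 0, 'j': 9, 'd': 7}
cfg['a'] = cfg['z']+2 = 2 → {'m': 6, 'e': 8, 'i': 4, 'z': 0, 'j': 9, 'd': 7, 'a': 2}
cfg['a'] = 2 → {'m': 6, 'e': 8, 'i': 4, 'z': 0, 'j': 9, 'd': 7, 'a': 2}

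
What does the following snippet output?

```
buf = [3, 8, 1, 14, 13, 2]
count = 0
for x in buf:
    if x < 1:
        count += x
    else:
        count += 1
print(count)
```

6

x=3: not <1, count = 0+1 = 1
x=8: not <1, count = 1+1 = 2
x=1: not <1, count = 2+1 = 3
x=14: not <1, count = 3+1 = 4
x=13: not <1, count = 4+1 = 5
x=2: not <1, count = 5+1 = 6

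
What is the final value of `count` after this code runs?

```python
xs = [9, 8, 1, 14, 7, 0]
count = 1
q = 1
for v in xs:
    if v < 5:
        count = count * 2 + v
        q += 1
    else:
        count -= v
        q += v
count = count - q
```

v=9: not <5, count = 1-9 = -8; q=10
v=8: not <5, count = (-8)-8 = -16; q=18
v=1: <5, count = (-16)*2+1 = -31; q=19
v=14: not <5, count = (-31)-14 = -45; q=33
v=7: not <5, count = (-45)-7 = -52; q=40
v=0: <5, count = (-52)*2+0 = -104; q=41
count-q = (-104)-41 = -145

-145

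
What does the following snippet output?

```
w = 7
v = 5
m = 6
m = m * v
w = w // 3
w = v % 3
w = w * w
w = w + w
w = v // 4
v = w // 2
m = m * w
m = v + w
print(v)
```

0

m = 6*5 = 30
w = 7//3 = 2
w = 5%3 = 2
w = 2*2 = 4
w = 4+4 = 8
w = 5//4 = 1
v = 1//2 = 0
m = 30*1 = 30
m = 0+1 = 1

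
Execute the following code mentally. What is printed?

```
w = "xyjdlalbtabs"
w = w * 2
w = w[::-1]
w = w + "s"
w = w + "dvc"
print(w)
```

sbatblaldjyxsbatblaldjyxsdvc

repeat ×2 → 'xyjdlalbtabsxyjdlalbtabs'
reverse → 'sbatblaldjyxsbatblaldjyx'
+ 's' → 'sbatblaldjyxsbatblaldjyxs'
+ 'dvc' → 'sbatblaldjyxsbatblaldjyxsdvc'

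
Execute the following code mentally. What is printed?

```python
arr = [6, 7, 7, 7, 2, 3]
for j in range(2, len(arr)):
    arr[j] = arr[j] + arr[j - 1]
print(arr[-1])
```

j=2: arr[2] = 7+7 = 14 → [6, 7, 14, 7, 2, 3]
j=3: arr[3] = 7+14 = 21 → [6, 7, 14, 21, 2, 3]
j=4: arr[4] = 2+21 = 23 → [6, 7, 14, 21, 23, 3]
j=5: arr[5] = 3+23 = 26 → [6, 7, 14, 21, 23, 26]

26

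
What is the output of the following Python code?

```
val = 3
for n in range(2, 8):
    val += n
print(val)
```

30

n=2: val = 3+2 = 5
n=3: val = 5+3 = 8
n=4: val = 8+4 = 12
n=5: val = 12+5 = 17
n=6: val = 17+6 = 23
n=7: val = 23+7 = 30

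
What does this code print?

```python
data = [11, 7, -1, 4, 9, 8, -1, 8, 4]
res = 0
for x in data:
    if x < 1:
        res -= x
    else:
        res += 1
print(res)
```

x=11: not <1, res = 0+1 = 1
x=7: not <1, res = 1+1 = 2
x=-1: <1, res = 2-(-1) = 3
x=4: not <1, res = 3+1 = 4
x=9: not <1, res = 4+1 = 5
x=8: not <1, res = 5+1 = 6
x=-1: <1, res = 6-(-1) = 7
x=8: not <1, res = 7+1 = 8
x=4: not <1, res = 8+1 = 9

9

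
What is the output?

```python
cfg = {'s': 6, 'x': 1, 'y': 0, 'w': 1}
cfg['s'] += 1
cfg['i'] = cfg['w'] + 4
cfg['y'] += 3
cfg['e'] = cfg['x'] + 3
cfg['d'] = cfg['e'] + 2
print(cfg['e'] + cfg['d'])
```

cfg['s'] = 6+1 = 7 → {'s': 7, 'x': 1, 'y': 0, 'w': 1}
cfg['i'] = cfg['w']+4 = 5 → {'s': 7, 'x': 1, 'y': 0, 'w': 1, 'i': 5}
cfg['y'] = 0+3 = 3 → {'s': 7, 'x': 1, 'y': 3, 'w': 1, 'i': 5}
cfg['e'] = cfg['x']+3 = 4 → {'s': 7, 'x': 1, 'y': 3, 'w': 1, 'i': 5, 'e': 4}
cfg['d'] = cfg['e']+2 = 6 → {'s': 7, 'x': 1, 'y': 3, 'w': 1, 'i': 5, 'e': 4, 'd': 6}
cfg['e']+cfg['d'] = 4+6 = 10

10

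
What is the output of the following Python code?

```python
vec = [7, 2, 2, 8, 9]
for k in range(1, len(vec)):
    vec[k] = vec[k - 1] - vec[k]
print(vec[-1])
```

-14

k=1: vec[1] = 7-2 = 5 → [7, 5, 2, 8, 9]
k=2: vec[2] = 5-2 = 3 → [7, 5, 3, 8, 9]
k=3: vec[3] = 3-8 = -5 → [7, 5, 3, -5, 9]
k=4: vec[4] = (-5)-9 = -14 → [7, 5, 3, -5, -14]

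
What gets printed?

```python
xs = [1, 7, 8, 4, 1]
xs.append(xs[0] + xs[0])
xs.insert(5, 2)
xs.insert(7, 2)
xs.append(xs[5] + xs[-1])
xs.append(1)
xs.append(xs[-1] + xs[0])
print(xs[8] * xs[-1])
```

append xs[0]+xs[0] = 1+1 = 2 → [1, 7, 8, 4, 1, 2]
insert 2 at 5 → [1, 7, 8, 4, 1, 2, 2]
insert 2 at 7 → [1, 7, 8, 4, 1, 2, 2, 2]
append xs[5]+xs[-1] = 2+2 = 4 → [1, 7, 8, 4, 1, 2, 2, 2, 4]
append 1 → [1, 7, 8, 4, 1, 2, 2, 2, 4, 1]
append xs[-1]+xs[0] = 1+1 = 2 → [1, 7, 8, 4, 1, 2, 2, 2, 4, 1, 2]
xs[8]*xs[-1] = 4*2 = 8

8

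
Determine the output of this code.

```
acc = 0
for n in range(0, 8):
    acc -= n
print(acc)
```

-28

n=0: acc = 0-0 = 0
n=1: acc = 0-1 = -1
n=2: acc = (-1)-2 = -3
n=3: acc = (-3)-3 = -6
n=4: acc = (-6)-4 = -10
n=5: acc = (-10)-5 = -15
n=6: acc = (-15)-6 = -21
n=7: acc = (-21)-7 = -28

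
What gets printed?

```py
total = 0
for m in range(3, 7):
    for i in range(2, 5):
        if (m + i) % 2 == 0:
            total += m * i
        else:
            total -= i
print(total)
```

66

m=3,i=2: odd sum, total = 0-2 = -2
m=3,i=3: even sum, total = (-2)+9 = 7
m=3,i=4: odd sum, total = 7-4 = 3
m=4,i=2: even sum, total = 3+8 = 11
m=4,i=3: odd sum, total = 11-3 = 8
m=4,i=4: even sum, total = 8+16 = 24
m=5,i=2: odd sum, total = 24-2 = 22
m=5,i=3: even sum, total = 22+15 = 37
m=5,i=4: odd sum, total = 37-4 = 33
m=6,i=2: even sum, total = 33+12 = 45
m=6,i=3: odd sum, total = 45-3 = 42
m=6,i=4: even sum, total = 42+24 = 66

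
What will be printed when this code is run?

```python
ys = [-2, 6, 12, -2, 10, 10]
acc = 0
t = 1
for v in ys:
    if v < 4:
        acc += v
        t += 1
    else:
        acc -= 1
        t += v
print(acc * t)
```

-328

v=-2: <4, acc = 0+(-2) = -2; t=2
v=6: not <4, acc = (-2)-1 = -3; t=8
v=12: not <4, acc = (-3)-1 = -4; t=20
v=-2: <4, acc = (-4)+(-2) = -6; t=21
v=10: not <4, acc = (-6)-1 = -7; t=31
v=10: not <4, acc = (-7)-1 = -8; t=41
acc*t = (-8)*41 = -328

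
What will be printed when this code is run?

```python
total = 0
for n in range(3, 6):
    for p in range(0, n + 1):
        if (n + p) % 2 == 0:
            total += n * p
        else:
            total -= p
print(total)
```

n=3,p=0: odd sum, total = 0-0 = 0
n=3,p=1: even sum, total = 0+3 = 3
n=3,p=2: odd sum, total = 3-2 = 1
n=3,p=3: even sum, total = 1+9 = 10
n=4,p=0: even sum, total = 10+0 = 10
n=4,p=1: odd sum, total = 10-1 = 9
n=4,p=2: even sum, total = 9+8 = 17
n=4,p=3: odd sum, total = 17-3 = 14
n=4,p=4: even sum, total = 14+16 = 30
n=5,p=0: odd sum, total = 30-0 = 30
n=5,p=1: even sum, total = 30+5 = 35
n=5,p=2: odd sum, total = 35-2 = 33
n=5,p=3: even sum, total = 33+15 = 48
n=5,p=4: odd sum, total = 48-4 = 44
n=5,p=5: even sum, total = 44+25 = 69

69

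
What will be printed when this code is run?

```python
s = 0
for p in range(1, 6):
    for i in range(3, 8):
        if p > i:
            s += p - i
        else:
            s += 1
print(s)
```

p=1,i=3: not 1>3, s = 0+1 = 1
p=1,i=4: not 1>4, s = 1+1 = 2
p=1,i=5: not 1>5, s = 2+1 = 3
p=1,i=6: not 1>6, s = 3+1 = 4
p=1,i=7: not 1>7, s = 4+1 = 5
p=2,i=3: not 2>3, s = 5+1 = 6
p=2,i=4: not 2>4, s = 6+1 = 7
p=2,i=5: not 2>5, s = 7+1 = 8
p=2,i=6: not 2>6, s = 8+1 = 9
p=2,i=7: not 2>7, s = 9+1 = 10
p=3,i=3: not 3>3, s = 10+1 = 11
p=3,i=4: not 3>4, s = 11+1 = 12
p=3,i=5: not 3>5, s = 12+1 = 13
p=3,i=6: not 3>6, s = 13+1 = 14
p=3,i=7: not 3>7, s = 14+1 = 15
p=4,i=3: 4>3, s = 15+1 = 16
p=4,i=4: not 4>4, s = 16+1 = 17
p=4,i=5: not 4>5, s = 17+1 = 18
p=4,i=6: not 4>6, s = 18+1 = 19
p=4,i=7: not 4>7, s = 19+1 = 20
p=5,i=3: 5>3, s = 20+2 = 22
p=5,i=4: 5>4, s = 22+1 = 23
p=5,i=5: not 5>5, s = 23+1 = 24
p=5,i=6: not 5>6, s = 24+1 = 25
p=5,i=7: not 5>7, s = 25+1 = 26

26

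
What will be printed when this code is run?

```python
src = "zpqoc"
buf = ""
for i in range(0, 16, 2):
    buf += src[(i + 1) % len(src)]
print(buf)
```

i=0: add src[1]='p' → 'p'
i=2: add src[3]='o' → 'po'
i=4: add src[0]='z' → 'poz'
i=6: add src[2]='q' → 'pozq'
i=8: add src[4]='c' → 'pozqc'
i=10: add src[1]='p' → 'pozqcp'
i=12: add src[3]='o' → 'pozqcpo'
i=14: add src[0]='z' → 'pozqcpoz'

pozqcpoz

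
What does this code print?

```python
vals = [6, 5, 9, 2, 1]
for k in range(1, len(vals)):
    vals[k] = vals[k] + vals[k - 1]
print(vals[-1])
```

23

k=1: vals[1] = 5+6 = 11 → [6, 11, 9, 2, 1]
k=2: vals[2] = 9+11 = 20 → [6, 11, 20, 2, 1]
k=3: vals[3] = 2+20 = 22 → [6, 11, 20, 22, 1]
k=4: vals[4] = 1+22 = 23 → [6, 11, 20, 22, 23]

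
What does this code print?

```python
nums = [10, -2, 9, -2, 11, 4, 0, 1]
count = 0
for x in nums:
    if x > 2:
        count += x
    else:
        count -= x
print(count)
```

x=10: >2, count = 0+10 = 10
x=-2: not >2, count = 10-(-2) = 12
x=9: >2, count = 12+9 = 21
x=-2: not >2, count = 21-(-2) = 23
x=11: >2, count = 23+11 = 34
x=4: >2, count = 34+4 = 38
x=0: not >2, count = 38-0 = 38
x=1: not >2, count = 38-1 = 37

37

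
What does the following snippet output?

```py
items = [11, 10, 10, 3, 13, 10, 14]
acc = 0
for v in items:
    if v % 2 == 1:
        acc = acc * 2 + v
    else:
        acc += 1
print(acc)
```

v=11: odd, acc = 0*2+11 = 11
v=10: not odd, acc = 11+1 = 12
v=10: not odd, acc = 12+1 = 13
v=3: odd, acc = 13*2+3 = 29
v=13: odd, acc = 29*2+13 = 71
v=10: not odd, acc = 71+1 = 72
v=14: not odd, acc = 72+1 = 73

73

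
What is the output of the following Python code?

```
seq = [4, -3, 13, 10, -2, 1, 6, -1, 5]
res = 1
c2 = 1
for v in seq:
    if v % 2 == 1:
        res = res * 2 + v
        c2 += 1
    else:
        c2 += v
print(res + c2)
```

v=4: not odd; c2=5
v=-3: odd, res = 1*2+(-3) = -1; c2=6
v=13: odd, res = (-1)*2+13 = 11; c2=7
v=10: not odd; c2=17
v=-2: not odd; c2=15
v=1: odd, res = 11*2+1 = 23; c2=16
v=6: not odd; c2=22
v=-1: odd, res = 23*2+(-1) = 45; c2=23
v=5: odd, res = 45*2+5 = 95; c2=24
res+c2 = 95+24 = 119

119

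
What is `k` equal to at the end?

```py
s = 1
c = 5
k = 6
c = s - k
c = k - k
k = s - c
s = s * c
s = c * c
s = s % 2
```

c = 1-6 = -5
c = 6-6 = 0
k = 1-0 = 1
s = 1*0 = 0
s = 0*0 = 0
s = 0%2 = 0

1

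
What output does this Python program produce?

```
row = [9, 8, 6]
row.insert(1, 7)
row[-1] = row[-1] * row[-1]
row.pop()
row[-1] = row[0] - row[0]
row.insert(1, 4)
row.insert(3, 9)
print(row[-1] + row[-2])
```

9

insert 7 at 1 → [9, 7, 8, 6]
row[-1] = row[-1]*row[-1] = 6*6 = 36 → [9, 7, 8, 36]
pop() removes 36 → [9, 7, 8]
row[-1] = row[0]-row[0] = 9-9 = 0 → [9, 7, 0]
insert 4 at 1 → [9, 4, 7, 0]
insert 9 at 3 → [9, 4, 7, 9, 0]
row[-1]+row[-2] = 0+9 = 9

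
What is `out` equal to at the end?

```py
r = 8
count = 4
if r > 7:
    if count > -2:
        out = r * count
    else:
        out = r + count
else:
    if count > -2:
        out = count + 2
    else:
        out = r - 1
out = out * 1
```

r=8, count=4
r > 7 is True; count > -2 is True
→ out = r * count = 32
out = 32*1 = 32

32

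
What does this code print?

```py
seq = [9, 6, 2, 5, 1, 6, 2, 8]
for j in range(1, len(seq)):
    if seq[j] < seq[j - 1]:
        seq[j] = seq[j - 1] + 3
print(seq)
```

j=1: 6<9, seq[1] = 9+3 = 12 → [9, 12, 2, 5, 1, 6, 2, 8]
j=2: 2<12, seq[2] = 12+3 = 15 → [9, 12, 15, 5, 1, 6, 2, 8]
j=3: 5<15, seq[3] = 15+3 = 18 → [9, 12, 15, 18, 1, 6, 2, 8]
j=4: 1<18, seq[4] = 18+3 = 21 → [9, 12, 15, 18, 21, 6, 2, 8]
j=5: 6<21, seq[5] = 21+3 = 24 → [9, 12, 15, 18, 21, 24, 2, 8]
j=6: 2<24, seq[6] = 24+3 = 27 → [9, 12, 15, 18, 21, 24, 27, 8]
j=7: 8<27, seq[7] = 27+3 = 30 → [9, 12, 15, 18, 21, 24, 27, 30]

[9, 12, 15, 18, 21, 24, 27, 30]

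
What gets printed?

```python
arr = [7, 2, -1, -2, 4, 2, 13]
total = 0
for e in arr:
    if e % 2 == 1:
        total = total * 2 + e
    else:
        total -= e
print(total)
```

23

e=7: odd, total = 0*2+7 = 7
e=2: not odd, total = 7-2 = 5
e=-1: odd, total = 5*2+(-1) = 9
e=-2: not odd, total = 9-(-2) = 11
e=4: not odd, total = 11-4 = 7
e=2: not odd, total = 7-2 = 5
e=13: odd, total = 5*2+13 = 23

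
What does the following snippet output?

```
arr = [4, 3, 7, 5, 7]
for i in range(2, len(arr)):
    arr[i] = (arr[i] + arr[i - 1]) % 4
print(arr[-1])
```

2

i=2: arr[2] = (7+3)%4 = 2 → [4, 3, 2, 5, 7]
i=3: arr[3] = (5+2)%4 = 3 → [4, 3, 2, 3, 7]
i=4: arr[4] = (7+3)%4 = 2 → [4, 3, 2, 3, 2]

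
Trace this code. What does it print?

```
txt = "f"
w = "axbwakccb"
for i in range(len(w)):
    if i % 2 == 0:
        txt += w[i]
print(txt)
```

fabacb

i=0: add 'a' → 'fa'
i=1: skip
i=2: add 'b' → 'fab'
i=3: skip
i=4: add 'a' → 'faba'
i=5: skip
i=6: add 'c' → 'fabac'
i=7: skip
i=8: add 'b' → 'fabacb'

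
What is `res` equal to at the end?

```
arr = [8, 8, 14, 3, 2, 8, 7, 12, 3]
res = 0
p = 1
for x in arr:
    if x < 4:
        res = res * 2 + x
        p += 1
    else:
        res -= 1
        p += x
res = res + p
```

x=8: not <4, res = 0-1 = -1; p=9
x=8: not <4, res = (-1)-1 = -2; p=17
x=14: not <4, res = (-2)-1 = -3; p=31
x=3: <4, res = (-3)*2+3 = -3; p=32
x=2: <4, res = (-3)*2+2 = -4; p=33
x=8: not <4, res = (-4)-1 = -5; p=41
x=7: not <4, res = (-5)-1 = -6; p=48
x=12: not <4, res = (-6)-1 = -7; p=60
x=3: <4, res = (-7)*2+3 = -11; p=61
res+p = (-11)+61 = 50

50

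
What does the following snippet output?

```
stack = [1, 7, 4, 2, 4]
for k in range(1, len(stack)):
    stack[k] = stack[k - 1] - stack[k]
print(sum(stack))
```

k=1: stack[1] = 1-7 = -6 → [1, -6, 4, 2, 4]
k=2: stack[2] = (-6)-4 = -10 → [1, -6, -10, 2, 4]
k=3: stack[3] = (-10)-2 = -12 → [1, -6, -10, -12, 4]
k=4: stack[4] = (-12)-4 = -16 → [1, -6, -10, -12, -16]
sum = -43

-43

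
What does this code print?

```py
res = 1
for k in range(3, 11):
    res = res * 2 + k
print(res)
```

k=3: res = 1*2+3 = 5
k=4: res = 5*2+4 = 14
k=5: res = 14*2+5 = 33
k=6: res = 33*2+6 = 72
k=7: res = 72*2+7 = 151
k=8: res = 151*2+8 = 310
k=9: res = 310*2+9 = 629
k=10: res = 629*2+10 = 1268

1268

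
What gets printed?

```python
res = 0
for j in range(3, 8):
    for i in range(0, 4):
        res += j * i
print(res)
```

150

j=3,i=0: res = 0+0 = 0
j=3,i=1: res = 0+3 = 3
j=3,i=2: res = 3+6 = 9
j=3,i=3: res = 9+9 = 18
j=4,i=0: res = 18+0 = 18
j=4,i=1: res = 18+4 = 22
j=4,i=2: res = 22+8 = 30
j=4,i=3: res = 30+12 = 42
j=5,i=0: res = 42+0 = 42
j=5,i=1: res = 42+5 = 47
j=5,i=2: res = 47+10 = 57
j=5,i=3: res = 57+15 = 72
j=6,i=0: res = 72+0 = 72
j=6,i=1: res = 72+6 = 78
j=6,i=2: res = 78+12 = 90
j=6,i=3: res = 90+18 = 108
j=7,i=0: res = 108+0 = 108
j=7,i=1: res = 108+7 = 115
j=7,i=2: res = 115+14 = 129
j=7,i=3: res = 129+21 = 150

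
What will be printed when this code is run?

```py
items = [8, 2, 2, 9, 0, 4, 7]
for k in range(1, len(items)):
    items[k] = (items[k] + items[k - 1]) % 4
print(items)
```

k=1: items[1] = (2+8)%4 = 2 → [8, 2, 2, 9, 0, 4, 7]
k=2: items[2] = (2+2)%4 = 0 → [8, 2, 0, 9, 0, 4, 7]
k=3: items[3] = (9+0)%4 = 1 → [8, 2, 0, 1, 0, 4, 7]
k=4: items[4] = (0+1)%4 = 1 → [8, 2, 0, 1, 1, 4, 7]
k=5: items[5] = (4+1)%4 = 1 → [8, 2, 0, 1, 1, 1, 7]
k=6: items[6] = (7+1)%4 = 0 → [8, 2, 0, 1, 1, 1, 0]

[8, 2, 0, 1, 1, 1, 0]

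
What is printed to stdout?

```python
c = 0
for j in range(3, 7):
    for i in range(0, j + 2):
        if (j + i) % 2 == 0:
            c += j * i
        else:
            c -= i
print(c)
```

j=3,i=0: odd sum, c = 0-0 = 0
j=3,i=1: even sum, c = 0+3 = 3
j=3,i=2: odd sum, c = 3-2 = 1
j=3,i=3: even sum, c = 1+9 = 10
j=3,i=4: odd sum, c = 10-4 = 6
j=4,i=0: even sum, c = 6+0 = 6
j=4,i=1: odd sum, c = 6-1 = 5
j=4,i=2: even sum, c = 5+8 = 13
j=4,i=3: odd sum, c = 13-3 = 10
j=4,i=4: even sum, c = 10+16 = 26
j=4,i=5: odd sum, c = 26-5 = 21
j=5,i=0: odd sum, c = 21-0 = 21
j=5,i=1: even sum, c = 21+5 = 26
j=5,i=2: odd sum, c = 26-2 = 24
j=5,i=3: even sum, c = 24+15 = 39
j=5,i=4: odd sum, c = 39-4 = 35
j=5,i=5: even sum, c = 35+25 = 60
j=5,i=6: odd sum, c = 60-6 = 54
j=6,i=0: even sum, c = 54+0 = 54
j=6,i=1: odd sum, c = 54-1 = 53
j=6,i=2: even sum, c = 53+12 = 65
j=6,i=3: odd sum, c = 65-3 = 62
j=6,i=4: even sum, c = 62+24 = 86
j=6,i=5: odd sum, c = 86-5 = 81
j=6,i=6: even sum, c = 81+36 = 117
j=6,i=7: odd sum, c = 117-7 = 110

110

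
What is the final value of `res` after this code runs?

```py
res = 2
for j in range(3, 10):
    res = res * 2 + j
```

j=3: res = 2*2+3 = 7
j=4: res = 7*2+4 = 18
j=5: res = 18*2+5 = 41
j=6: res = 41*2+6 = 88
j=7: res = 88*2+7 = 183
j=8: res = 183*2+8 = 374
j=9: res = 374*2+9 = 757

757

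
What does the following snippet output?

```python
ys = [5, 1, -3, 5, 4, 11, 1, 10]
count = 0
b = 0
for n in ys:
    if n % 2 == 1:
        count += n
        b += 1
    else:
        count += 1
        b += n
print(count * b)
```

440

n=5: odd, count = 0+5 = 5; b=1
n=1: odd, count = 5+1 = 6; b=2
n=-3: odd, count = 6+(-3) = 3; b=3
n=5: odd, count = 3+5 = 8; b=4
n=4: not odd, count = 8+1 = 9; b=8
n=11: odd, count = 9+11 = 20; b=9
n=1: odd, count = 20+1 = 21; b=10
n=10: not odd, count = 21+1 = 22; b=20
count*b = 22*20 = 440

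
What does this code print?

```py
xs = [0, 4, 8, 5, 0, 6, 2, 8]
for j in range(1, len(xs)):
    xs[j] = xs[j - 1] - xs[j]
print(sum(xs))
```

-131

j=1: xs[1] = 0-4 = -4 → [0, -4, 8, 5, 0, 6, 2, 8]
j=2: xs[2] = (-4)-8 = -12 → [0, -4, -12, 5, 0, 6, 2, 8]
j=3: xs[3] = (-12)-5 = -17 → [0, -4, -12, -17, 0, 6, 2, 8]
j=4: xs[4] = (-17)-0 = -17 → [0, -4, -12, -17, -17, 6, 2, 8]
j=5: xs[5] = (-17)-6 = -23 → [0, -4, -12, -17, -17, -23, 2, 8]
j=6: xs[6] = (-23)-2 = -25 → [0, -4, -12, -17, -17, -23, -25, 8]
j=7: xs[7] = (-25)-8 = -33 → [0, -4, -12, -17, -17, -23, -25, -33]
sum = -131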